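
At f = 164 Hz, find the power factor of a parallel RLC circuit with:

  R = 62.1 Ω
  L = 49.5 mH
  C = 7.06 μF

Step 1 — Angular frequency: ω = 2π·f = 2π·164 = 1030 rad/s.
Step 2 — Component impedances:
  R: Z = R = 62.1 Ω
  L: Z = jωL = j·1030·0.0495 = 0 + j51.01 Ω
  C: Z = 1/(jωC) = -j/(ω·C) = 0 - j137.5 Ω
Step 3 — Parallel combination: 1/Z_total = 1/R + 1/L + 1/C; Z_total = 39.15 + j29.98 Ω = 49.31∠37.4° Ω.
Step 4 — Power factor: PF = cos(φ) = Re(Z)/|Z| = 39.15/49.31 = 0.794.
Step 5 — Type: Im(Z) = 29.98 ⇒ lagging (phase φ = 37.4°).

PF = 0.794 (lagging, φ = 37.4°)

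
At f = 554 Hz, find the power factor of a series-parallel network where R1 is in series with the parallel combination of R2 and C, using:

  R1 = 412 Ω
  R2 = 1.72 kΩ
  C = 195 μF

Step 1 — Angular frequency: ω = 2π·f = 2π·554 = 3481 rad/s.
Step 2 — Component impedances:
  R1: Z = R = 412 Ω
  R2: Z = R = 1720 Ω
  C: Z = 1/(jωC) = -j/(ω·C) = 0 - j1.473 Ω
Step 3 — Parallel branch: R2 || C = 1/(1/R2 + 1/C) = 0.001262 - j1.473 Ω.
Step 4 — Series with R1: Z_total = R1 + (R2 || C) = 412 - j1.473 Ω = 412∠-0.2° Ω.
Step 5 — Power factor: PF = cos(φ) = Re(Z)/|Z| = 412/412 = 1.
Step 6 — Type: Im(Z) = -1.473 ⇒ leading (phase φ = -0.2°).

PF = 1 (leading, φ = -0.2°)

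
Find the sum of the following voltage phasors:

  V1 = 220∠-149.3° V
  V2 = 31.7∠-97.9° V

Step 1 — Convert each phasor to rectangular form:
  V1 = 220·(cos(-149.3°) + j·sin(-149.3°)) = -189.2 - j112.3 V
  V2 = 31.7·(cos(-97.9°) + j·sin(-97.9°)) = -4.357 - j31.4 V
Step 2 — Sum components: V_total = -193.5 - j143.7 V.
Step 3 — Convert to polar: |V_total| = 241.1 V, ∠V_total = -143.4°.

V_total = 241.1∠-143.4° V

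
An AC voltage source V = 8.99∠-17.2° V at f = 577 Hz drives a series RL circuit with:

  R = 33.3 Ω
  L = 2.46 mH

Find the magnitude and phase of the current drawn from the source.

Step 1 — Angular frequency: ω = 2π·f = 2π·577 = 3625 rad/s.
Step 2 — Component impedances:
  R: Z = R = 33.3 Ω
  L: Z = jωL = j·3625·0.00246 = 0 + j8.918 Ω
Step 3 — Series combination: Z_total = R + L = 33.3 + j8.918 Ω = 34.47∠15.0° Ω.
Step 4 — Source phasor: V = 8.99∠-17.2° V = 8.588 - j2.658 V.
Step 5 — Ohm's law: I = V / Z_total = (8.588 - j2.658) / (33.3 + j8.918) = 0.2207 - j0.1389 A.
Step 6 — Convert to polar: |I| = 0.2608 A, ∠I = -32.2°.

I = 0.2608∠-32.2° A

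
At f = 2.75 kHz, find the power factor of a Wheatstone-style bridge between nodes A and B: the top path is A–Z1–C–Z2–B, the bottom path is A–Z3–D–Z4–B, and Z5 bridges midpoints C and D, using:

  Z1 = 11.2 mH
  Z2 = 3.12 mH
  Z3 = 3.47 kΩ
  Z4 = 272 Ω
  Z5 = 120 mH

Step 1 — Angular frequency: ω = 2π·f = 2π·2750 = 1.728e+04 rad/s.
Step 2 — Component impedances:
  Z1: Z = jωL = j·1.728e+04·0.0112 = 0 + j193.5 Ω
  Z2: Z = jωL = j·1.728e+04·0.00312 = 0 + j53.91 Ω
  Z3: Z = R = 3470 Ω
  Z4: Z = R = 272 Ω
  Z5: Z = jωL = j·1.728e+04·0.12 = 0 + j2073 Ω
Step 3 — Bridge requires nodal analysis (the Z5 bridge couples midpoints C and D, so the two paths cannot be reduced to a simple series/parallel combination). Setting node B to ground and injecting 1 A at node A, the 3-node admittance system at A, C, D solves to V_A = Z_AB = 16.28 + j245.8 Ω = 246.3∠86.2° Ω.
Step 4 — Power factor: PF = cos(φ) = Re(Z)/|Z| = 16.282/246.29 = 0.06611.
Step 5 — Type: Im(Z) = 245.8 ⇒ lagging (phase φ = 86.2°).

PF = 0.06611 (lagging, φ = 86.2°)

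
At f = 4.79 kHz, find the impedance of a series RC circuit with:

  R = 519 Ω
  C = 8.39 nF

Step 1 — Angular frequency: ω = 2π·f = 2π·4790 = 3.01e+04 rad/s.
Step 2 — Component impedances:
  R: Z = R = 519 Ω
  C: Z = 1/(jωC) = -j/(ω·C) = 0 - j3960 Ω
Step 3 — Series combination: Z_total = R + C = 519 - j3960 Ω = 3994∠-82.5° Ω.

Z = 519 - j3960 Ω = 3994∠-82.5° Ω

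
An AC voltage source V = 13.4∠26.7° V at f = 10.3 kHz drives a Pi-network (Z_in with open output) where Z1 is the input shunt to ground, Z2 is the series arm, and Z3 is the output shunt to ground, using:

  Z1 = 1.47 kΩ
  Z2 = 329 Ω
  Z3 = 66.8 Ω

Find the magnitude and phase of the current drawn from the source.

Step 1 — Angular frequency: ω = 2π·f = 2π·1.03e+04 = 6.472e+04 rad/s.
Step 2 — Component impedances:
  Z1: Z = R = 1470 Ω
  Z2: Z = R = 329 Ω
  Z3: Z = R = 66.8 Ω
Step 3 — With open output, the series arm Z2 and the output shunt Z3 appear in series to ground: Z2 + Z3 = 395.8 Ω.
Step 4 — Parallel with input shunt Z1: Z_in = Z1 || (Z2 + Z3) = 311.8 Ω = 311.8∠0.0° Ω.
Step 5 — Source phasor: V = 13.4∠26.7° V = 11.97 + j6.021 V.
Step 6 — Ohm's law: I = V / Z_total = (11.97 + j6.021) / (311.8) = 0.03839 + j0.01931 A.
Step 7 — Convert to polar: |I| = 0.04297 A, ∠I = 26.7°.

I = 0.04297∠26.7° A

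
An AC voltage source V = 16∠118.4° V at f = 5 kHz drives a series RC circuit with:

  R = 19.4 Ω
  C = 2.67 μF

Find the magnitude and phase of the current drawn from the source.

Step 1 — Angular frequency: ω = 2π·f = 2π·5000 = 3.142e+04 rad/s.
Step 2 — Component impedances:
  R: Z = R = 19.4 Ω
  C: Z = 1/(jωC) = -j/(ω·C) = 0 - j11.92 Ω
Step 3 — Series combination: Z_total = R + C = 19.4 - j11.92 Ω = 22.77∠-31.6° Ω.
Step 4 — Source phasor: V = 16∠118.4° V = -7.61 + j14.07 V.
Step 5 — Ohm's law: I = V / Z_total = (-7.61 + j14.07) / (19.4 - j11.92) = -0.6084 + j0.3516 A.
Step 6 — Convert to polar: |I| = 0.7027 A, ∠I = 150.0°.

I = 0.7027∠150.0° A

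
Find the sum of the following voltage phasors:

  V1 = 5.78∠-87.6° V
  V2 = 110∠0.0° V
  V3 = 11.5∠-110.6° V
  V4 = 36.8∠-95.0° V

Step 1 — Convert each phasor to rectangular form:
  V1 = 5.78·(cos(-87.6°) + j·sin(-87.6°)) = 0.242 - j5.775 V
  V2 = 110·(cos(0.0°) + j·sin(0.0°)) = 110 V
  V3 = 11.5·(cos(-110.6°) + j·sin(-110.6°)) = -4.046 - j10.76 V
  V4 = 36.8·(cos(-95.0°) + j·sin(-95.0°)) = -3.207 - j36.66 V
Step 2 — Sum components: V_total = 103 - j53.2 V.
Step 3 — Convert to polar: |V_total| = 115.9 V, ∠V_total = -27.3°.

V_total = 115.9∠-27.3° V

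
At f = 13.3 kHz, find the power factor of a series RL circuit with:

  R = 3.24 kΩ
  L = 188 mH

Step 1 — Angular frequency: ω = 2π·f = 2π·1.33e+04 = 8.357e+04 rad/s.
Step 2 — Component impedances:
  R: Z = R = 3240 Ω
  L: Z = jωL = j·8.357e+04·0.188 = 0 + j1.571e+04 Ω
Step 3 — Series combination: Z_total = R + L = 3240 + j1.571e+04 Ω = 1.604e+04∠78.3° Ω.
Step 4 — Power factor: PF = cos(φ) = Re(Z)/|Z| = 3240/1.604e+04 = 0.202.
Step 5 — Type: Im(Z) = 1.571e+04 ⇒ lagging (phase φ = 78.3°).

PF = 0.202 (lagging, φ = 78.3°)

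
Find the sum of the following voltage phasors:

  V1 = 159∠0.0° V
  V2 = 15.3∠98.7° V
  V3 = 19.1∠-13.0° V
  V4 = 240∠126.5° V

Step 1 — Convert each phasor to rectangular form:
  V1 = 159·(cos(0.0°) + j·sin(0.0°)) = 159 V
  V2 = 15.3·(cos(98.7°) + j·sin(98.7°)) = -2.314 + j15.12 V
  V3 = 19.1·(cos(-13.0°) + j·sin(-13.0°)) = 18.61 - j4.297 V
  V4 = 240·(cos(126.5°) + j·sin(126.5°)) = -142.8 + j192.9 V
Step 2 — Sum components: V_total = 32.54 + j203.8 V.
Step 3 — Convert to polar: |V_total| = 206.3 V, ∠V_total = 80.9°.

V_total = 206.3∠80.9° V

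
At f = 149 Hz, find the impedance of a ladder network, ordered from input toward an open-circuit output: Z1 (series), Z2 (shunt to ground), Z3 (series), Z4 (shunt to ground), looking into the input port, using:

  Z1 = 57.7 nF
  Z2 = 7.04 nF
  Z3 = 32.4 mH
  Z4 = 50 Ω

Step 1 — Angular frequency: ω = 2π·f = 2π·149 = 936.2 rad/s.
Step 2 — Component impedances:
  Z1: Z = 1/(jωC) = -j/(ω·C) = 0 - j1.851e+04 Ω
  Z2: Z = 1/(jωC) = -j/(ω·C) = 0 - j1.517e+05 Ω
  Z3: Z = jωL = j·936.2·0.0324 = 0 + j30.33 Ω
  Z4: Z = R = 50 Ω
Step 3 — Ladder network (open output): work backward from the far end, alternating series and parallel combinations. Z_in = 50.02 - j1.848e+04 Ω = 1.848e+04∠-89.8° Ω.

Z = 50.02 - j1.848e+04 Ω = 1.848e+04∠-89.8° Ω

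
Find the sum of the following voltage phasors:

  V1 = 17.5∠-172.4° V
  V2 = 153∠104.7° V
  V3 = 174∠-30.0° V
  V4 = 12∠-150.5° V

Step 1 — Convert each phasor to rectangular form:
  V1 = 17.5·(cos(-172.4°) + j·sin(-172.4°)) = -17.35 - j2.314 V
  V2 = 153·(cos(104.7°) + j·sin(104.7°)) = -38.82 + j148 V
  V3 = 174·(cos(-30.0°) + j·sin(-30.0°)) = 150.7 - j87 V
  V4 = 12·(cos(-150.5°) + j·sin(-150.5°)) = -10.44 - j5.909 V
Step 2 — Sum components: V_total = 84.07 + j52.77 V.
Step 3 — Convert to polar: |V_total| = 99.26 V, ∠V_total = 32.1°.

V_total = 99.26∠32.1° V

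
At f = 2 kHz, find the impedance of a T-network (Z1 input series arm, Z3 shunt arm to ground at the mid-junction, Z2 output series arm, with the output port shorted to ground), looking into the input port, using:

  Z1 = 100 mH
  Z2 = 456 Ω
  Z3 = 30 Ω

Step 1 — Angular frequency: ω = 2π·f = 2π·2000 = 1.257e+04 rad/s.
Step 2 — Component impedances:
  Z1: Z = jωL = j·1.257e+04·0.1 = 0 + j1257 Ω
  Z2: Z = R = 456 Ω
  Z3: Z = R = 30 Ω
Step 3 — With the output port shorted to ground, the output series arm Z2 runs from the junction to ground; the shunt arm Z3 also runs from the junction to ground. They appear in parallel: Z3 || Z2 = 28.15 Ω.
Step 4 — Series with input arm Z1: Z_in = Z1 + (Z3 || Z2) = 28.15 + j1257 Ω = 1257∠88.7° Ω.

Z = 28.15 + j1257 Ω = 1257∠88.7° Ω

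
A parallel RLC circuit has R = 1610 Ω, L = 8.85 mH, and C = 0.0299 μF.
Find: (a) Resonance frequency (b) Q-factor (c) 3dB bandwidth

Step 1 — Resonance: ω₀ = 1/√(LC) = 1/√(0.00885·2.99e-08) = 6.147e+04 rad/s.
Step 2 — f₀ = ω₀/(2π) = 9784 Hz.
Step 3 — Parallel Q: Q = R/(ω₀L) = 1610/(6.147e+04·0.00885) = 2.959.
Step 4 — Bandwidth: Δω = ω₀/Q = 2.077e+04 rad/s; BW = Δω/(2π) = 3306 Hz.

(a) f₀ = 9784 Hz  (b) Q = 2.959  (c) BW = 3306 Hz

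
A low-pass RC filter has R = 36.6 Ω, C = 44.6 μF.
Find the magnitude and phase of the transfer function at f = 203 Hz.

Step 1 — Angular frequency: ω = 2π·203 = 1275 rad/s.
Step 2 — Transfer function: H(jω) = 1/(1 + jωRC).
Step 3 — Denominator: 1 + jωRC = 1 + j·1275·36.6·4.46e-05 = 1 + j2.082.
Step 4 — H = 0.1874 - j0.3903.
Step 5 — Magnitude: |H| = 0.4329 (-7.3 dB); phase: φ = -64.3°.

|H| = 0.4329 (-7.3 dB), φ = -64.3°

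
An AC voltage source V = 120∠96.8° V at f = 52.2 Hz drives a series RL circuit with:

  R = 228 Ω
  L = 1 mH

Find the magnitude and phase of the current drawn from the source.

Step 1 — Angular frequency: ω = 2π·f = 2π·52.2 = 328 rad/s.
Step 2 — Component impedances:
  R: Z = R = 228 Ω
  L: Z = jωL = j·328·0.001 = 0 + j0.328 Ω
Step 3 — Series combination: Z_total = R + L = 228 + j0.328 Ω = 228∠0.1° Ω.
Step 4 — Source phasor: V = 120∠96.8° V = -14.21 + j119.2 V.
Step 5 — Ohm's law: I = V / Z_total = (-14.21 + j119.2) / (228 + j0.328) = -0.06157 + j0.5227 A.
Step 6 — Convert to polar: |I| = 0.5263 A, ∠I = 96.7°.

I = 0.5263∠96.7° A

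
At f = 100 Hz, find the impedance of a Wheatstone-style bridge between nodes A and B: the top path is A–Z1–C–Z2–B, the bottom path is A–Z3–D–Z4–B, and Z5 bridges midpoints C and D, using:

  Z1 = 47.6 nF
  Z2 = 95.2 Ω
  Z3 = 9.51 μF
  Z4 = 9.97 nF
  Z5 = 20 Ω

Step 1 — Angular frequency: ω = 2π·f = 2π·100 = 628.3 rad/s.
Step 2 — Component impedances:
  Z1: Z = 1/(jωC) = -j/(ω·C) = 0 - j3.344e+04 Ω
  Z2: Z = R = 95.2 Ω
  Z3: Z = 1/(jωC) = -j/(ω·C) = 0 - j167.4 Ω
  Z4: Z = 1/(jωC) = -j/(ω·C) = 0 - j1.596e+05 Ω
  Z5: Z = R = 20 Ω
Step 3 — Bridge requires nodal analysis (the Z5 bridge couples midpoints C and D, so the two paths cannot be reduced to a simple series/parallel combination). Setting node B to ground and injecting 1 A at node A, the 3-node admittance system at A, C, D solves to V_A = Z_AB = 115 - j166.6 Ω = 202.5∠-55.4° Ω.

Z = 115 - j166.6 Ω = 202.5∠-55.4° Ω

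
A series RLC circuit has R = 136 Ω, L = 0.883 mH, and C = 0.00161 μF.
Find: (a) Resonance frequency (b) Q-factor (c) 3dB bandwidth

Step 1 — Resonance: ω₀ = 1/√(LC) = 1/√(0.000883·1.61e-09) = 8.387e+05 rad/s.
Step 2 — f₀ = ω₀/(2π) = 1.335e+05 Hz.
Step 3 — Series Q: Q = ω₀L/R = 8.387e+05·0.000883/136 = 5.445.
Step 4 — Bandwidth: Δω = ω₀/Q = 1.54e+05 rad/s; BW = Δω/(2π) = 2.451e+04 Hz.

(a) f₀ = 1.335e+05 Hz  (b) Q = 5.445  (c) BW = 2.451e+04 Hz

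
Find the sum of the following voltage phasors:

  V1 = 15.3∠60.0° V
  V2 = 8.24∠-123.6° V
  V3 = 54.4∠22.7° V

Step 1 — Convert each phasor to rectangular form:
  V1 = 15.3·(cos(60.0°) + j·sin(60.0°)) = 7.65 + j13.25 V
  V2 = 8.24·(cos(-123.6°) + j·sin(-123.6°)) = -4.56 - j6.863 V
  V3 = 54.4·(cos(22.7°) + j·sin(22.7°)) = 50.19 + j20.99 V
Step 2 — Sum components: V_total = 53.28 + j27.38 V.
Step 3 — Convert to polar: |V_total| = 59.9 V, ∠V_total = 27.2°.

V_total = 59.9∠27.2° V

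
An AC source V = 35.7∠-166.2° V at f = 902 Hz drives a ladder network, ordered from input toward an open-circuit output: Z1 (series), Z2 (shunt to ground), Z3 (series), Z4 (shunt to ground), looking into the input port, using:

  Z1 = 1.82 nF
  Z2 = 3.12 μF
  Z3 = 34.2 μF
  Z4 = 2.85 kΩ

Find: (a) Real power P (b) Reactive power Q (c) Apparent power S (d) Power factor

Step 1 — Angular frequency: ω = 2π·f = 2π·902 = 5667 rad/s.
Step 2 — Component impedances:
  Z1: Z = 1/(jωC) = -j/(ω·C) = 0 - j9.695e+04 Ω
  Z2: Z = 1/(jωC) = -j/(ω·C) = 0 - j56.55 Ω
  Z3: Z = 1/(jωC) = -j/(ω·C) = 0 - j5.159 Ω
  Z4: Z = R = 2850 Ω
Step 3 — Ladder network (open output): work backward from the far end, alternating series and parallel combinations. Z_in = 1.122 - j9.701e+04 Ω = 9.701e+04∠-90.0° Ω.
Step 4 — Source phasor: V = 35.7∠-166.2° V = -34.67 - j8.516 V.
Step 5 — Current: I = V / Z = 8.778e-05 - j0.0003574 A = 0.000368∠-76.2° A.
Step 6 — Complex power: S = V·I* = 1.519e-07 - j0.01314 VA.
Step 7 — Real power: P = Re(S) = 1.519e-07 W.
Step 8 — Reactive power: Q = Im(S) = -0.01314 VAR.
Step 9 — Apparent power: |S| = 0.01314 VA.
Step 10 — Power factor: PF = P/|S| = 1.156e-05 (leading).

(a) P = 1.519e-07 W  (b) Q = -0.01314 VAR  (c) S = 0.01314 VA  (d) PF = 1.156e-05 (leading)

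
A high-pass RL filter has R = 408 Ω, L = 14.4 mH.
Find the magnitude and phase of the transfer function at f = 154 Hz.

Step 1 — Angular frequency: ω = 2π·154 = 967.6 rad/s.
Step 2 — Transfer function: H(jω) = jωL/(R + jωL).
Step 3 — Numerator jωL = j·13.93; denominator R + jωL = 408 + j13.93.
Step 4 — H = 0.001165 + j0.03411.
Step 5 — Magnitude: |H| = 0.03413 (-29.3 dB); phase: φ = 88.0°.

|H| = 0.03413 (-29.3 dB), φ = 88.0°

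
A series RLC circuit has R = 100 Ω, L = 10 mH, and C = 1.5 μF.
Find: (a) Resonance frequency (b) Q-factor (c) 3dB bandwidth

Step 1 — Resonance: ω₀ = 1/√(LC) = 1/√(0.01·1.5e-06) = 8165 rad/s.
Step 2 — f₀ = ω₀/(2π) = 1299 Hz.
Step 3 — Series Q: Q = ω₀L/R = 8165·0.01/100 = 0.8165.
Step 4 — Bandwidth: Δω = ω₀/Q = 1e+04 rad/s; BW = Δω/(2π) = 1592 Hz.

(a) f₀ = 1299 Hz  (b) Q = 0.8165  (c) BW = 1592 Hz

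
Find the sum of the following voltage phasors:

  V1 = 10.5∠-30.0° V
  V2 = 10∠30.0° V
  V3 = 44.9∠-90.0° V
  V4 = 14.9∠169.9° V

Step 1 — Convert each phasor to rectangular form:
  V1 = 10.5·(cos(-30.0°) + j·sin(-30.0°)) = 9.093 - j5.25 V
  V2 = 10·(cos(30.0°) + j·sin(30.0°)) = 8.66 + j5 V
  V3 = 44.9·(cos(-90.0°) + j·sin(-90.0°)) = 0 - j44.9 V
  V4 = 14.9·(cos(169.9°) + j·sin(169.9°)) = -14.67 + j2.613 V
Step 2 — Sum components: V_total = 3.084 - j42.54 V.
Step 3 — Convert to polar: |V_total| = 42.65 V, ∠V_total = -85.9°.

V_total = 42.65∠-85.9° V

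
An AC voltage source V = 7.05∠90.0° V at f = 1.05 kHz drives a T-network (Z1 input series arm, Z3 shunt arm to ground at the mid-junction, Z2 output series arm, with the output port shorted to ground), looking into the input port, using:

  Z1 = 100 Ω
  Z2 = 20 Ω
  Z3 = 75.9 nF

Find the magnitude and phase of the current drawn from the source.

Step 1 — Angular frequency: ω = 2π·f = 2π·1050 = 6597 rad/s.
Step 2 — Component impedances:
  Z1: Z = R = 100 Ω
  Z2: Z = R = 20 Ω
  Z3: Z = 1/(jωC) = -j/(ω·C) = 0 - j1997 Ω
Step 3 — With the output port shorted to ground, the output series arm Z2 runs from the junction to ground; the shunt arm Z3 also runs from the junction to ground. They appear in parallel: Z3 || Z2 = 20 - j0.2003 Ω.
Step 4 — Series with input arm Z1: Z_in = Z1 + (Z3 || Z2) = 120 - j0.2003 Ω = 120∠-0.1° Ω.
Step 5 — Source phasor: V = 7.05∠90.0° V = 0 + j7.05 V.
Step 6 — Ohm's law: I = V / Z_total = (0 + j7.05) / (120 - j0.2003) = -9.805e-05 + j0.05875 A.
Step 7 — Convert to polar: |I| = 0.05875 A, ∠I = 90.1°.

I = 0.05875∠90.1° A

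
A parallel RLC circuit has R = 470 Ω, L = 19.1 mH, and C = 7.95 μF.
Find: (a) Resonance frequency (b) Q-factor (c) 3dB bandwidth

Step 1 — Resonance: ω₀ = 1/√(LC) = 1/√(0.0191·7.95e-06) = 2566 rad/s.
Step 2 — f₀ = ω₀/(2π) = 408.4 Hz.
Step 3 — Parallel Q: Q = R/(ω₀L) = 470/(2566·0.0191) = 9.589.
Step 4 — Bandwidth: Δω = ω₀/Q = 267.6 rad/s; BW = Δω/(2π) = 42.59 Hz.

(a) f₀ = 408.4 Hz  (b) Q = 9.589  (c) BW = 42.59 Hz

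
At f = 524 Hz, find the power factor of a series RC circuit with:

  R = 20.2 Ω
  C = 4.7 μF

Step 1 — Angular frequency: ω = 2π·f = 2π·524 = 3292 rad/s.
Step 2 — Component impedances:
  R: Z = R = 20.2 Ω
  C: Z = 1/(jωC) = -j/(ω·C) = 0 - j64.62 Ω
Step 3 — Series combination: Z_total = R + C = 20.2 - j64.62 Ω = 67.71∠-72.6° Ω.
Step 4 — Power factor: PF = cos(φ) = Re(Z)/|Z| = 20.2/67.71 = 0.2983.
Step 5 — Type: Im(Z) = -64.62 ⇒ leading (phase φ = -72.6°).

PF = 0.2983 (leading, φ = -72.6°)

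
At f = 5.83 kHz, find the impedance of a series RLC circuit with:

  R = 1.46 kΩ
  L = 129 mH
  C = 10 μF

Step 1 — Angular frequency: ω = 2π·f = 2π·5830 = 3.663e+04 rad/s.
Step 2 — Component impedances:
  R: Z = R = 1460 Ω
  L: Z = jωL = j·3.663e+04·0.129 = 0 + j4725 Ω
  C: Z = 1/(jωC) = -j/(ω·C) = 0 - j2.73 Ω
Step 3 — Series combination: Z_total = R + L + C = 1460 + j4723 Ω = 4943∠72.8° Ω.

Z = 1460 + j4723 Ω = 4943∠72.8° Ω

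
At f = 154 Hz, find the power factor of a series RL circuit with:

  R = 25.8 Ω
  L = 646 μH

Step 1 — Angular frequency: ω = 2π·f = 2π·154 = 967.6 rad/s.
Step 2 — Component impedances:
  R: Z = R = 25.8 Ω
  L: Z = jωL = j·967.6·0.000646 = 0 + j0.6251 Ω
Step 3 — Series combination: Z_total = R + L = 25.8 + j0.6251 Ω = 25.81∠1.4° Ω.
Step 4 — Power factor: PF = cos(φ) = Re(Z)/|Z| = 25.8/25.808 = 0.9997.
Step 5 — Type: Im(Z) = 0.6251 ⇒ lagging (phase φ = 1.4°).

PF = 0.9997 (lagging, φ = 1.4°)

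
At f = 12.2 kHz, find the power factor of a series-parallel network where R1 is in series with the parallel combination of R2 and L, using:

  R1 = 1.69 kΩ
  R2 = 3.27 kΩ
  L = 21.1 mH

Step 1 — Angular frequency: ω = 2π·f = 2π·1.22e+04 = 7.665e+04 rad/s.
Step 2 — Component impedances:
  R1: Z = R = 1690 Ω
  R2: Z = R = 3270 Ω
  L: Z = jωL = j·7.665e+04·0.0211 = 0 + j1617 Ω
Step 3 — Parallel branch: R2 || L = 1/(1/R2 + 1/L) = 642.8 + j1299 Ω.
Step 4 — Series with R1: Z_total = R1 + (R2 || L) = 2333 + j1299 Ω = 2670∠29.1° Ω.
Step 5 — Power factor: PF = cos(φ) = Re(Z)/|Z| = 2332.8/2670.3 = 0.8736.
Step 6 — Type: Im(Z) = 1299 ⇒ lagging (phase φ = 29.1°).

PF = 0.8736 (lagging, φ = 29.1°)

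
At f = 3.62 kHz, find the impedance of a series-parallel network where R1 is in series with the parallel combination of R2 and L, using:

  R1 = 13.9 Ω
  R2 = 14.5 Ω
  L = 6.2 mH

Step 1 — Angular frequency: ω = 2π·f = 2π·3620 = 2.275e+04 rad/s.
Step 2 — Component impedances:
  R1: Z = R = 13.9 Ω
  R2: Z = R = 14.5 Ω
  L: Z = jωL = j·2.275e+04·0.0062 = 0 + j141 Ω
Step 3 — Parallel branch: R2 || L = 1/(1/R2 + 1/L) = 14.35 + j1.475 Ω.
Step 4 — Series with R1: Z_total = R1 + (R2 || L) = 28.25 + j1.475 Ω = 28.29∠3.0° Ω.

Z = 28.25 + j1.475 Ω = 28.29∠3.0° Ω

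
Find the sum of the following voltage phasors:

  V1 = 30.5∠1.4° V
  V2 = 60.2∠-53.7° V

Step 1 — Convert each phasor to rectangular form:
  V1 = 30.5·(cos(1.4°) + j·sin(1.4°)) = 30.49 + j0.7452 V
  V2 = 60.2·(cos(-53.7°) + j·sin(-53.7°)) = 35.64 - j48.52 V
Step 2 — Sum components: V_total = 66.13 - j47.77 V.
Step 3 — Convert to polar: |V_total| = 81.58 V, ∠V_total = -35.8°.

V_total = 81.58∠-35.8° V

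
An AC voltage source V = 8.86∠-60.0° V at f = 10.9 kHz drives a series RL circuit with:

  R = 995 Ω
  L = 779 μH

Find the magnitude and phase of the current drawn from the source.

Step 1 — Angular frequency: ω = 2π·f = 2π·1.09e+04 = 6.849e+04 rad/s.
Step 2 — Component impedances:
  R: Z = R = 995 Ω
  L: Z = jωL = j·6.849e+04·0.000779 = 0 + j53.35 Ω
Step 3 — Series combination: Z_total = R + L = 995 + j53.35 Ω = 996.4∠3.1° Ω.
Step 4 — Source phasor: V = 8.86∠-60.0° V = 4.43 - j7.673 V.
Step 5 — Ohm's law: I = V / Z_total = (4.43 - j7.673) / (995 + j53.35) = 0.004027 - j0.007927 A.
Step 6 — Convert to polar: |I| = 0.008892 A, ∠I = -63.1°.

I = 0.008892∠-63.1° A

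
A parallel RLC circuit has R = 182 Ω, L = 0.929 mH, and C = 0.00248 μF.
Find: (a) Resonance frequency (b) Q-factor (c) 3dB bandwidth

Step 1 — Resonance: ω₀ = 1/√(LC) = 1/√(0.000929·2.48e-09) = 6.588e+05 rad/s.
Step 2 — f₀ = ω₀/(2π) = 1.049e+05 Hz.
Step 3 — Parallel Q: Q = R/(ω₀L) = 182/(6.588e+05·0.000929) = 0.2974.
Step 4 — Bandwidth: Δω = ω₀/Q = 2.216e+06 rad/s; BW = Δω/(2π) = 3.526e+05 Hz.

(a) f₀ = 1.049e+05 Hz  (b) Q = 0.2974  (c) BW = 3.526e+05 Hz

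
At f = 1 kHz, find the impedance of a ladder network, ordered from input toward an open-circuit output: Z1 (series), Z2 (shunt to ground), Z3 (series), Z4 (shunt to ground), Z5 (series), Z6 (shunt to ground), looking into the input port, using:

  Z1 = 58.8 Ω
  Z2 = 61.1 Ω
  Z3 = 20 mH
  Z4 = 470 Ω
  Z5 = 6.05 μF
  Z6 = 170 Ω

Step 1 — Angular frequency: ω = 2π·f = 2π·1000 = 6283 rad/s.
Step 2 — Component impedances:
  Z1: Z = R = 58.8 Ω
  Z2: Z = R = 61.1 Ω
  Z3: Z = jωL = j·6283·0.02 = 0 + j125.7 Ω
  Z4: Z = R = 470 Ω
  Z5: Z = 1/(jωC) = -j/(ω·C) = 0 - j26.31 Ω
  Z6: Z = R = 170 Ω
Step 3 — Ladder network (open output): work backward from the far end, alternating series and parallel combinations. Z_in = 105.2 + j8.814 Ω = 105.5∠4.8° Ω.

Z = 105.2 + j8.814 Ω = 105.5∠4.8° Ω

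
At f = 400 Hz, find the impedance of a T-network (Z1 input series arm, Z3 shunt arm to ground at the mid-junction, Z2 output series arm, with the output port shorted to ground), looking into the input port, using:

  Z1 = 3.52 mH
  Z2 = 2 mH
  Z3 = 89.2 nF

Step 1 — Angular frequency: ω = 2π·f = 2π·400 = 2513 rad/s.
Step 2 — Component impedances:
  Z1: Z = jωL = j·2513·0.00352 = 0 + j8.847 Ω
  Z2: Z = jωL = j·2513·0.002 = 0 + j5.027 Ω
  Z3: Z = 1/(jωC) = -j/(ω·C) = 0 - j4461 Ω
Step 3 — With the output port shorted to ground, the output series arm Z2 runs from the junction to ground; the shunt arm Z3 also runs from the junction to ground. They appear in parallel: Z3 || Z2 = 0 + j5.032 Ω.
Step 4 — Series with input arm Z1: Z_in = Z1 + (Z3 || Z2) = 0 + j13.88 Ω = 13.88∠90.0° Ω.

Z = 0 + j13.88 Ω = 13.88∠90.0° Ω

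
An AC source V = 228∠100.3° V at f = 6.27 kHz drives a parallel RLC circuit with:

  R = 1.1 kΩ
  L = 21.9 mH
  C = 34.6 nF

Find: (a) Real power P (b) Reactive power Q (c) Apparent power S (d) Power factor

Step 1 — Angular frequency: ω = 2π·f = 2π·6270 = 3.94e+04 rad/s.
Step 2 — Component impedances:
  R: Z = R = 1100 Ω
  L: Z = jωL = j·3.94e+04·0.0219 = 0 + j862.8 Ω
  C: Z = 1/(jωC) = -j/(ω·C) = 0 - j733.6 Ω
Step 3 — Parallel combination: 1/Z_total = 1/R + 1/L + 1/C; Z_total = 1047 - j235 Ω = 1073∠-12.6° Ω.
Step 4 — Source phasor: V = 228∠100.3° V = -40.77 + j224.3 V.
Step 5 — Current: I = V / Z = -0.08283 + j0.1956 A = 0.2124∠112.9° A.
Step 6 — Complex power: S = V·I* = 47.26 - j10.61 VA.
Step 7 — Real power: P = Re(S) = 47.26 W.
Step 8 — Reactive power: Q = Im(S) = -10.61 VAR.
Step 9 — Apparent power: |S| = 48.43 VA.
Step 10 — Power factor: PF = P/|S| = 0.9757 (leading).

(a) P = 47.26 W  (b) Q = -10.61 VAR  (c) S = 48.43 VA  (d) PF = 0.9757 (leading)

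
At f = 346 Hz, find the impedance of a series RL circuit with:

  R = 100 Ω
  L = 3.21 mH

Step 1 — Angular frequency: ω = 2π·f = 2π·346 = 2174 rad/s.
Step 2 — Component impedances:
  R: Z = R = 100 Ω
  L: Z = jωL = j·2174·0.00321 = 0 + j6.978 Ω
Step 3 — Series combination: Z_total = R + L = 100 + j6.978 Ω = 100.2∠4.0° Ω.

Z = 100 + j6.978 Ω = 100.2∠4.0° Ω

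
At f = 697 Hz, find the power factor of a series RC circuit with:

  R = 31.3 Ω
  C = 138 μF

Step 1 — Angular frequency: ω = 2π·f = 2π·697 = 4379 rad/s.
Step 2 — Component impedances:
  R: Z = R = 31.3 Ω
  C: Z = 1/(jωC) = -j/(ω·C) = 0 - j1.655 Ω
Step 3 — Series combination: Z_total = R + C = 31.3 - j1.655 Ω = 31.34∠-3.0° Ω.
Step 4 — Power factor: PF = cos(φ) = Re(Z)/|Z| = 31.3/31.344 = 0.9986.
Step 5 — Type: Im(Z) = -1.655 ⇒ leading (phase φ = -3.0°).

PF = 0.9986 (leading, φ = -3.0°)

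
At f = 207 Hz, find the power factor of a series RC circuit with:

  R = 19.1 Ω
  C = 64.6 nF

Step 1 — Angular frequency: ω = 2π·f = 2π·207 = 1301 rad/s.
Step 2 — Component impedances:
  R: Z = R = 19.1 Ω
  C: Z = 1/(jωC) = -j/(ω·C) = 0 - j1.19e+04 Ω
Step 3 — Series combination: Z_total = R + C = 19.1 - j1.19e+04 Ω = 1.19e+04∠-89.9° Ω.
Step 4 — Power factor: PF = cos(φ) = Re(Z)/|Z| = 19.1/1.19e+04 = 0.001605.
Step 5 — Type: Im(Z) = -1.19e+04 ⇒ leading (phase φ = -89.9°).

PF = 0.001605 (leading, φ = -89.9°)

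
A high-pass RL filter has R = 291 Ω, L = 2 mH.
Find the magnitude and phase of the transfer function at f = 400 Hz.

Step 1 — Angular frequency: ω = 2π·400 = 2513 rad/s.
Step 2 — Transfer function: H(jω) = jωL/(R + jωL).
Step 3 — Numerator jωL = j·5.027; denominator R + jωL = 291 + j5.027.
Step 4 — H = 0.0002983 + j0.01727.
Step 5 — Magnitude: |H| = 0.01727 (-35.3 dB); phase: φ = 89.0°.

|H| = 0.01727 (-35.3 dB), φ = 89.0°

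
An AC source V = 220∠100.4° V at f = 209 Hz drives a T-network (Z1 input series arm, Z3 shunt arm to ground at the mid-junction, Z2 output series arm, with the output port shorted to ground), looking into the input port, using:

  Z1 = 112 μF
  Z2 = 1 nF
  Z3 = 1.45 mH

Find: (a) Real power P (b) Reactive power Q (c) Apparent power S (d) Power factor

Step 1 — Angular frequency: ω = 2π·f = 2π·209 = 1313 rad/s.
Step 2 — Component impedances:
  Z1: Z = 1/(jωC) = -j/(ω·C) = 0 - j6.799 Ω
  Z2: Z = 1/(jωC) = -j/(ω·C) = 0 - j7.615e+05 Ω
  Z3: Z = jωL = j·1313·0.00145 = 0 + j1.904 Ω
Step 3 — With the output port shorted to ground, the output series arm Z2 runs from the junction to ground; the shunt arm Z3 also runs from the junction to ground. They appear in parallel: Z3 || Z2 = 0 + j1.904 Ω.
Step 4 — Series with input arm Z1: Z_in = Z1 + (Z3 || Z2) = 0 - j4.895 Ω = 4.895∠-90.0° Ω.
Step 5 — Source phasor: V = 220∠100.4° V = -39.71 + j216.4 V.
Step 6 — Current: I = V / Z = -44.21 - j8.113 A = 44.94∠-169.6° A.
Step 7 — Complex power: S = V·I* = 0 - j9888 VA.
Step 8 — Real power: P = Re(S) = 0 W.
Step 9 — Reactive power: Q = Im(S) = -9888 VAR.
Step 10 — Apparent power: |S| = 9888 VA.
Step 11 — Power factor: PF = P/|S| = 0 (leading).

(a) P = 0 W  (b) Q = -9888 VAR  (c) S = 9888 VA  (d) PF = 0 (leading)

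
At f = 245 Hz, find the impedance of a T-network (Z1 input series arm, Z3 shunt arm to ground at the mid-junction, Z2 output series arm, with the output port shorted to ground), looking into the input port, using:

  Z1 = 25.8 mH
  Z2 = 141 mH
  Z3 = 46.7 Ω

Step 1 — Angular frequency: ω = 2π·f = 2π·245 = 1539 rad/s.
Step 2 — Component impedances:
  Z1: Z = jωL = j·1539·0.0258 = 0 + j39.72 Ω
  Z2: Z = jωL = j·1539·0.141 = 0 + j217.1 Ω
  Z3: Z = R = 46.7 Ω
Step 3 — With the output port shorted to ground, the output series arm Z2 runs from the junction to ground; the shunt arm Z3 also runs from the junction to ground. They appear in parallel: Z3 || Z2 = 44.63 + j9.603 Ω.
Step 4 — Series with input arm Z1: Z_in = Z1 + (Z3 || Z2) = 44.63 + j49.32 Ω = 66.52∠47.9° Ω.

Z = 44.63 + j49.32 Ω = 66.52∠47.9° Ω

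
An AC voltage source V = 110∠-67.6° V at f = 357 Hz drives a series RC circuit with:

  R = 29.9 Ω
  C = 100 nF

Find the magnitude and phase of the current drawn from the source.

Step 1 — Angular frequency: ω = 2π·f = 2π·357 = 2243 rad/s.
Step 2 — Component impedances:
  R: Z = R = 29.9 Ω
  C: Z = 1/(jωC) = -j/(ω·C) = 0 - j4458 Ω
Step 3 — Series combination: Z_total = R + C = 29.9 - j4458 Ω = 4458∠-89.6° Ω.
Step 4 — Source phasor: V = 110∠-67.6° V = 41.92 - j101.7 V.
Step 5 — Ohm's law: I = V / Z_total = (41.92 - j101.7) / (29.9 - j4458) = 0.02287 + j0.009249 A.
Step 6 — Convert to polar: |I| = 0.02467 A, ∠I = 22.0°.

I = 0.02467∠22.0° A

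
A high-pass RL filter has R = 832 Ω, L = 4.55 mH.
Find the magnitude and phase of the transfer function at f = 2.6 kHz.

Step 1 — Angular frequency: ω = 2π·2600 = 1.634e+04 rad/s.
Step 2 — Transfer function: H(jω) = jωL/(R + jωL).
Step 3 — Numerator jωL = j·74.33; denominator R + jωL = 832 + j74.33.
Step 4 — H = 0.007918 + j0.08863.
Step 5 — Magnitude: |H| = 0.08898 (-21.0 dB); phase: φ = 84.9°.

|H| = 0.08898 (-21.0 dB), φ = 84.9°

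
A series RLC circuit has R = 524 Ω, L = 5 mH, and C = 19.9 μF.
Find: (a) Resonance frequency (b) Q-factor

Step 1 — Resonance condition Im(Z)=0 gives ω₀ = 1/√(LC).
Step 2 — ω₀ = 1/√(0.005·1.99e-05) = 3170 rad/s.
Step 3 — f₀ = ω₀/(2π) = 504.6 Hz.
Step 4 — Series Q: Q = ω₀L/R = 3170·0.005/524 = 0.03025.

(a) f₀ = 504.6 Hz  (b) Q = 0.03025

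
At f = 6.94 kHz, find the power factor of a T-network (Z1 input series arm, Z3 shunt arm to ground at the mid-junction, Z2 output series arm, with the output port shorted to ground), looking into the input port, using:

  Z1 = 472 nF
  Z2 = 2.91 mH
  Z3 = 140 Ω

Step 1 — Angular frequency: ω = 2π·f = 2π·6940 = 4.361e+04 rad/s.
Step 2 — Component impedances:
  Z1: Z = 1/(jωC) = -j/(ω·C) = 0 - j48.59 Ω
  Z2: Z = jωL = j·4.361e+04·0.00291 = 0 + j126.9 Ω
  Z3: Z = R = 140 Ω
Step 3 — With the output port shorted to ground, the output series arm Z2 runs from the junction to ground; the shunt arm Z3 also runs from the junction to ground. They appear in parallel: Z3 || Z2 = 63.14 + j69.66 Ω.
Step 4 — Series with input arm Z1: Z_in = Z1 + (Z3 || Z2) = 63.14 + j21.08 Ω = 66.57∠18.5° Ω.
Step 5 — Power factor: PF = cos(φ) = Re(Z)/|Z| = 63.1404/66.5651 = 0.9486.
Step 6 — Type: Im(Z) = 21.08 ⇒ lagging (phase φ = 18.5°).

PF = 0.9486 (lagging, φ = 18.5°)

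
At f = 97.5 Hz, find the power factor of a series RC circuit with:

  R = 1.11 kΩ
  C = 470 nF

Step 1 — Angular frequency: ω = 2π·f = 2π·97.5 = 612.6 rad/s.
Step 2 — Component impedances:
  R: Z = R = 1110 Ω
  C: Z = 1/(jωC) = -j/(ω·C) = 0 - j3473 Ω
Step 3 — Series combination: Z_total = R + C = 1110 - j3473 Ω = 3646∠-72.3° Ω.
Step 4 — Power factor: PF = cos(φ) = Re(Z)/|Z| = 1110/3646 = 0.3044.
Step 5 — Type: Im(Z) = -3473 ⇒ leading (phase φ = -72.3°).

PF = 0.3044 (leading, φ = -72.3°)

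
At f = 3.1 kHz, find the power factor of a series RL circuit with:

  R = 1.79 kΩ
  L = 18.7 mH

Step 1 — Angular frequency: ω = 2π·f = 2π·3100 = 1.948e+04 rad/s.
Step 2 — Component impedances:
  R: Z = R = 1790 Ω
  L: Z = jωL = j·1.948e+04·0.0187 = 0 + j364.2 Ω
Step 3 — Series combination: Z_total = R + L = 1790 + j364.2 Ω = 1827∠11.5° Ω.
Step 4 — Power factor: PF = cos(φ) = Re(Z)/|Z| = 1790/1826.7 = 0.9799.
Step 5 — Type: Im(Z) = 364.2 ⇒ lagging (phase φ = 11.5°).

PF = 0.9799 (lagging, φ = 11.5°)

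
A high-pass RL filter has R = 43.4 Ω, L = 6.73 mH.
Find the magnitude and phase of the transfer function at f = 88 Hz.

Step 1 — Angular frequency: ω = 2π·88 = 552.9 rad/s.
Step 2 — Transfer function: H(jω) = jωL/(R + jωL).
Step 3 — Numerator jωL = j·3.721; denominator R + jωL = 43.4 + j3.721.
Step 4 — H = 0.007298 + j0.08512.
Step 5 — Magnitude: |H| = 0.08543 (-21.4 dB); phase: φ = 85.1°.

|H| = 0.08543 (-21.4 dB), φ = 85.1°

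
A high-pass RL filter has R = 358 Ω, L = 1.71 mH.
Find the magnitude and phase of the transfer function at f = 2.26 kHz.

Step 1 — Angular frequency: ω = 2π·2260 = 1.42e+04 rad/s.
Step 2 — Transfer function: H(jω) = jωL/(R + jωL).
Step 3 — Numerator jωL = j·24.28; denominator R + jωL = 358 + j24.28.
Step 4 — H = 0.004579 + j0.06752.
Step 5 — Magnitude: |H| = 0.06767 (-23.4 dB); phase: φ = 86.1°.

|H| = 0.06767 (-23.4 dB), φ = 86.1°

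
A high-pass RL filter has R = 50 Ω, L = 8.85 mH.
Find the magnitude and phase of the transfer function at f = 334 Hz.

Step 1 — Angular frequency: ω = 2π·334 = 2099 rad/s.
Step 2 — Transfer function: H(jω) = jωL/(R + jωL).
Step 3 — Numerator jωL = j·18.57; denominator R + jωL = 50 + j18.57.
Step 4 — H = 0.1212 + j0.3264.
Step 5 — Magnitude: |H| = 0.3482 (-9.2 dB); phase: φ = 69.6°.

|H| = 0.3482 (-9.2 dB), φ = 69.6°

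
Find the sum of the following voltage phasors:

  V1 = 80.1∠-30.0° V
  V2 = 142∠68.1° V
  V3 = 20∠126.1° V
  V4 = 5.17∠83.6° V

Step 1 — Convert each phasor to rectangular form:
  V1 = 80.1·(cos(-30.0°) + j·sin(-30.0°)) = 69.37 - j40.05 V
  V2 = 142·(cos(68.1°) + j·sin(68.1°)) = 52.96 + j131.8 V
  V3 = 20·(cos(126.1°) + j·sin(126.1°)) = -11.78 + j16.16 V
  V4 = 5.17·(cos(83.6°) + j·sin(83.6°)) = 0.5763 + j5.138 V
Step 2 — Sum components: V_total = 111.1 + j113 V.
Step 3 — Convert to polar: |V_total| = 158.5 V, ∠V_total = 45.5°.

V_total = 158.5∠45.5° V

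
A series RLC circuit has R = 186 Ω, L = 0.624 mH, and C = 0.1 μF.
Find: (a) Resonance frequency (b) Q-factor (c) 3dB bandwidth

Step 1 — Resonance condition Im(Z)=0 gives ω₀ = 1/√(LC).
Step 2 — ω₀ = 1/√(0.000624·1e-07) = 1.266e+05 rad/s.
Step 3 — f₀ = ω₀/(2π) = 2.015e+04 Hz.
Step 4 — Series Q: Q = ω₀L/R = 1.266e+05·0.000624/186 = 0.4247.
Step 5 — 3dB bandwidth: Δω = ω₀/Q = 2.981e+05 rad/s; BW = Δω/(2π) = 4.744e+04 Hz.

(a) f₀ = 2.015e+04 Hz  (b) Q = 0.4247  (c) BW = 4.744e+04 Hz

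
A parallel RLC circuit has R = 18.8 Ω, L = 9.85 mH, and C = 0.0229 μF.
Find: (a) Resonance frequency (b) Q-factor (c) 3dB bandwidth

Step 1 — Resonance: ω₀ = 1/√(LC) = 1/√(0.00985·2.29e-08) = 6.658e+04 rad/s.
Step 2 — f₀ = ω₀/(2π) = 1.06e+04 Hz.
Step 3 — Parallel Q: Q = R/(ω₀L) = 18.8/(6.658e+04·0.00985) = 0.02867.
Step 4 — Bandwidth: Δω = ω₀/Q = 2.323e+06 rad/s; BW = Δω/(2π) = 3.697e+05 Hz.

(a) f₀ = 1.06e+04 Hz  (b) Q = 0.02867  (c) BW = 3.697e+05 Hz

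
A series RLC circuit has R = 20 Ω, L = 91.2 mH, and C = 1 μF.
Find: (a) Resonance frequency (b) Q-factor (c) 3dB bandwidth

Step 1 — Resonance: ω₀ = 1/√(LC) = 1/√(0.0912·1e-06) = 3311 rad/s.
Step 2 — f₀ = ω₀/(2π) = 527 Hz.
Step 3 — Series Q: Q = ω₀L/R = 3311·0.0912/20 = 15.1.
Step 4 — Bandwidth: Δω = ω₀/Q = 219.3 rad/s; BW = Δω/(2π) = 34.9 Hz.

(a) f₀ = 527 Hz  (b) Q = 15.1  (c) BW = 34.9 Hz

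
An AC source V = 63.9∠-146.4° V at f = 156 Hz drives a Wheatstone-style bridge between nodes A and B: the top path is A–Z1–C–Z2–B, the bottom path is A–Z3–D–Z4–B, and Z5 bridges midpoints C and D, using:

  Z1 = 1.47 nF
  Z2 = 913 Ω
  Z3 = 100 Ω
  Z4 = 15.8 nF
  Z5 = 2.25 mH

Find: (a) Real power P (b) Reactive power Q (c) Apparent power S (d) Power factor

Step 1 — Angular frequency: ω = 2π·f = 2π·156 = 980.2 rad/s.
Step 2 — Component impedances:
  Z1: Z = 1/(jωC) = -j/(ω·C) = 0 - j6.94e+05 Ω
  Z2: Z = R = 913 Ω
  Z3: Z = R = 100 Ω
  Z4: Z = 1/(jωC) = -j/(ω·C) = 0 - j6.457e+04 Ω
  Z5: Z = jωL = j·980.2·0.00225 = 0 + j2.205 Ω
Step 3 — Bridge requires nodal analysis (the Z5 bridge couples midpoints C and D, so the two paths cannot be reduced to a simple series/parallel combination). Setting node B to ground and injecting 1 A at node A, the 3-node admittance system at A, C, D solves to V_A = Z_AB = 1013 - j10.72 Ω = 1013∠-0.6° Ω.
Step 4 — Source phasor: V = 63.9∠-146.4° V = -53.22 - j35.36 V.
Step 5 — Current: I = V / Z = -0.05217 - j0.03546 A = 0.06308∠-145.8° A.
Step 6 — Complex power: S = V·I* = 4.031 - j0.04265 VA.
Step 7 — Real power: P = Re(S) = 4.031 W.
Step 8 — Reactive power: Q = Im(S) = -0.04265 VAR.
Step 9 — Apparent power: |S| = 4.031 VA.
Step 10 — Power factor: PF = P/|S| = 0.9999 (leading).

(a) P = 4.031 W  (b) Q = -0.04265 VAR  (c) S = 4.031 VA  (d) PF = 0.9999 (leading)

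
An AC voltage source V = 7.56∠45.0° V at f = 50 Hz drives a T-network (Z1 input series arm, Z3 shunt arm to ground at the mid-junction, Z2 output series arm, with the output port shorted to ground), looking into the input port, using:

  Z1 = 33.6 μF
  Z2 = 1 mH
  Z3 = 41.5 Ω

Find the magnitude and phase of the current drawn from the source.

Step 1 — Angular frequency: ω = 2π·f = 2π·50 = 314.2 rad/s.
Step 2 — Component impedances:
  Z1: Z = 1/(jωC) = -j/(ω·C) = 0 - j94.74 Ω
  Z2: Z = jωL = j·314.2·0.001 = 0 + j0.3142 Ω
  Z3: Z = R = 41.5 Ω
Step 3 — With the output port shorted to ground, the output series arm Z2 runs from the junction to ground; the shunt arm Z3 also runs from the junction to ground. They appear in parallel: Z3 || Z2 = 0.002378 + j0.3141 Ω.
Step 4 — Series with input arm Z1: Z_in = Z1 + (Z3 || Z2) = 0.002378 - j94.42 Ω = 94.42∠-90.0° Ω.
Step 5 — Source phasor: V = 7.56∠45.0° V = 5.346 + j5.346 V.
Step 6 — Ohm's law: I = V / Z_total = (5.346 + j5.346) / (0.002378 - j94.42) = -0.05661 + j0.05662 A.
Step 7 — Convert to polar: |I| = 0.08007 A, ∠I = 135.0°.

I = 0.08007∠135.0° A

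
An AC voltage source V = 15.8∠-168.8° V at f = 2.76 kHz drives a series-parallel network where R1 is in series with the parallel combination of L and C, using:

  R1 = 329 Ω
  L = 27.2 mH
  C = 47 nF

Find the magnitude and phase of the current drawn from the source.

Step 1 — Angular frequency: ω = 2π·f = 2π·2760 = 1.734e+04 rad/s.
Step 2 — Component impedances:
  R1: Z = R = 329 Ω
  L: Z = jωL = j·1.734e+04·0.0272 = 0 + j471.7 Ω
  C: Z = 1/(jωC) = -j/(ω·C) = 0 - j1227 Ω
Step 3 — Parallel branch: L || C = 1/(1/L + 1/C) = 0 + j766.3 Ω.
Step 4 — Series with R1: Z_total = R1 + (L || C) = 329 + j766.3 Ω = 833.9∠66.8° Ω.
Step 5 — Source phasor: V = 15.8∠-168.8° V = -15.5 - j3.069 V.
Step 6 — Ohm's law: I = V / Z_total = (-15.5 - j3.069) / (329 + j766.3) = -0.01071 + j0.01563 A.
Step 7 — Convert to polar: |I| = 0.01895 A, ∠I = 124.4°.

I = 0.01895∠124.4° A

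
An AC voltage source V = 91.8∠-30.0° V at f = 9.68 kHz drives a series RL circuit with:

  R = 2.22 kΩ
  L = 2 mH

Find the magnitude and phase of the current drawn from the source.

Step 1 — Angular frequency: ω = 2π·f = 2π·9680 = 6.082e+04 rad/s.
Step 2 — Component impedances:
  R: Z = R = 2220 Ω
  L: Z = jωL = j·6.082e+04·0.002 = 0 + j121.6 Ω
Step 3 — Series combination: Z_total = R + L = 2220 + j121.6 Ω = 2223∠3.1° Ω.
Step 4 — Source phasor: V = 91.8∠-30.0° V = 79.5 - j45.9 V.
Step 5 — Ohm's law: I = V / Z_total = (79.5 - j45.9) / (2220 + j121.6) = 0.03457 - j0.02257 A.
Step 6 — Convert to polar: |I| = 0.04129 A, ∠I = -33.1°.

I = 0.04129∠-33.1° A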